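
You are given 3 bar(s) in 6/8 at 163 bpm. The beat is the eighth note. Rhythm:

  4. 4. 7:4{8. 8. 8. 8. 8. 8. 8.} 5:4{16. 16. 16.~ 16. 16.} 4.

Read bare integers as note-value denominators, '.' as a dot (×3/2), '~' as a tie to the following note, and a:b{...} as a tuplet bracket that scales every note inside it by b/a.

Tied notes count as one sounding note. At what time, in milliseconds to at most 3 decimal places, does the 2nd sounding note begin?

1. 0.0ms @ 0 + 1104.294ms (3)
2. 1104.294ms @ 3 + 1104.294ms (3)
3. 2208.589ms @ 6 + 315.513ms (6/7)
4. 2524.102ms @ 48/7 + 315.513ms (6/7)
5. 2839.614ms @ 54/7 + 315.513ms (6/7)
6. 3155.127ms @ 60/7 + 315.513ms (6/7)
7. 3470.64ms @ 66/7 + 315.513ms (6/7)
8. 3786.152ms @ 72/7 + 315.513ms (6/7)
9. 4101.665ms @ 78/7 + 315.513ms (6/7)
10. 4417.178ms @ 12 + 220.859ms (3/5)
11. 4638.037ms @ 63/5 + 220.859ms (3/5)
12. 4858.896ms @ 66/5 + 441.718ms (6/5)
13. 5300.613ms @ 72/5 + 220.859ms (3/5)
14. 5521.472ms @ 15 + 1104.294ms (3)

note 2 onset = 3b = 1104.294ms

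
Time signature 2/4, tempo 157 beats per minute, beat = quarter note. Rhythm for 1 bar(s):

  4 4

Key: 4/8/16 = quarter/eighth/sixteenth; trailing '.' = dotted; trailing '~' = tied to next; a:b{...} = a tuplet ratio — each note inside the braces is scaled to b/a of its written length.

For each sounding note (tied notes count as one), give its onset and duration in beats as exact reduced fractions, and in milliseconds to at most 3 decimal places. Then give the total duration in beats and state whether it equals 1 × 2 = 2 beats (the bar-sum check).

1) 0.0ms=0b +382.166ms=1b
2) 382.166ms=1b +382.166ms=1b
Σ=2b of 2 (157bpm 2/4) — PASS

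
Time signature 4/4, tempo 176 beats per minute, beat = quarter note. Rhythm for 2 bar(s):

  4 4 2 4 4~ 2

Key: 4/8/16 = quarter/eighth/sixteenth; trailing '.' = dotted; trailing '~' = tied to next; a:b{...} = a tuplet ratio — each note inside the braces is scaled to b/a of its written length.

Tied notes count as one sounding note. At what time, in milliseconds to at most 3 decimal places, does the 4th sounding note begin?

note 4 onset = 4b = 1363.636ms

1. 0.0ms @ 0 + 340.909ms (1)
2. 340.909ms @ 1 + 340.909ms (1)
3. 681.818ms @ 2 + 681.818ms (2)
4. 1363.636ms @ 4 + 340.909ms (1)
5. 1704.545ms @ 5 + 1022.727ms (3)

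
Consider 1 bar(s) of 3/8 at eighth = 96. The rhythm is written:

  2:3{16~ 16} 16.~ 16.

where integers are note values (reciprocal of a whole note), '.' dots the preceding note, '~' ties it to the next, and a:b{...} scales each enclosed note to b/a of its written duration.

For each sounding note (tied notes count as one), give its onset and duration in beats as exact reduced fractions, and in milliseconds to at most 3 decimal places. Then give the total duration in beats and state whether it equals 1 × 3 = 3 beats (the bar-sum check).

1) 0.0ms=0b +937.5ms=3/2b
2) 937.5ms=3/2b +937.5ms=3/2b
Σ=3b of 3 (96bpm 3/8) — PASS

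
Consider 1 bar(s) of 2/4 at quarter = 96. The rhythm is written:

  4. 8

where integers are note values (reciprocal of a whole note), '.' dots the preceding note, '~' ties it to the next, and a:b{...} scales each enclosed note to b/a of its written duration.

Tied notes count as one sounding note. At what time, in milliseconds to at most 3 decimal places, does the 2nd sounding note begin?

1. 0.0ms @ 0 + 937.5ms (3/2)
2. 937.5ms @ 3/2 + 312.5ms (1/2)

note 2 onset = 3/2b = 937.5ms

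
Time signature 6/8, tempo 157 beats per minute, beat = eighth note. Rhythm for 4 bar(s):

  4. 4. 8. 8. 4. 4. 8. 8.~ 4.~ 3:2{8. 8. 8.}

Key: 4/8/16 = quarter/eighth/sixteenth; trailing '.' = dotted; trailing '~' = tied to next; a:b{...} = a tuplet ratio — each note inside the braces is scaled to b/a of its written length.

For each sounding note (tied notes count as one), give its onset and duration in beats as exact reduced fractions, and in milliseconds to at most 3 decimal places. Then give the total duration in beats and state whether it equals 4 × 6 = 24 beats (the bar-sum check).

1) 0.0ms=0b +1146.497ms=3b
2) 1146.497ms=3b +1146.497ms=3b
3) 2292.994ms=6b +573.248ms=3/2b
4) 2866.242ms=15/2b +573.248ms=3/2b
5) 3439.49ms=9b +1146.497ms=3b
6) 4585.987ms=12b +1146.497ms=3b
7) 5732.484ms=15b +573.248ms=3/2b
8) 6305.732ms=33/2b +2101.911ms=11/2b
9) 8407.643ms=22b +382.166ms=1b
10) 8789.809ms=23b +382.166ms=1b
Σ=24b of 24 (157bpm 6/8) — PASS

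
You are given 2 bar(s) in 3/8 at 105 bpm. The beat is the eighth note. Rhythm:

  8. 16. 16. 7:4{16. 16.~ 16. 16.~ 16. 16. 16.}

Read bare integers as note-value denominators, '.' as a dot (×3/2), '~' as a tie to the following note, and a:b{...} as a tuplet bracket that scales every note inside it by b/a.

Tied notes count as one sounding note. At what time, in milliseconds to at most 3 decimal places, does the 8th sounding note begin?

1. 0.0ms @ 0 + 857.143ms (3/2)
2. 857.143ms @ 3/2 + 428.571ms (3/4)
3. 1285.714ms @ 9/4 + 428.571ms (3/4)
4. 1714.286ms @ 3 + 244.898ms (3/7)
5. 1959.184ms @ 24/7 + 489.796ms (6/7)
6. 2448.98ms @ 30/7 + 489.796ms (6/7)
7. 2938.776ms @ 36/7 + 244.898ms (3/7)
8. 3183.673ms @ 39/7 + 244.898ms (3/7)

note 8 onset = 39/7b = 3183.673ms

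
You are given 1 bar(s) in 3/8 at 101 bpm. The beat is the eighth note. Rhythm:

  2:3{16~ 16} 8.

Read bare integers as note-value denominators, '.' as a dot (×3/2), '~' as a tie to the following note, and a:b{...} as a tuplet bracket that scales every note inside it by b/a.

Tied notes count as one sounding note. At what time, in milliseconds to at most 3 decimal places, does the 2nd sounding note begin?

note 2 onset = 3/2b = 891.089ms

1. 0.0ms @ 0 + 891.089ms (3/2)
2. 891.089ms @ 3/2 + 891.089ms (3/2)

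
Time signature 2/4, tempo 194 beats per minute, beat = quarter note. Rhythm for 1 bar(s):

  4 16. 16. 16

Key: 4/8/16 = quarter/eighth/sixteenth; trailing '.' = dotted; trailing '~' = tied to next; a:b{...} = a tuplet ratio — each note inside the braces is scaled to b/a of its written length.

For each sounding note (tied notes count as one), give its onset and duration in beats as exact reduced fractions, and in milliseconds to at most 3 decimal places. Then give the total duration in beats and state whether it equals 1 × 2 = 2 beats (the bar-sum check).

1) 0.0ms=0b +309.278ms=1b
2) 309.278ms=1b +115.979ms=3/8b
3) 425.258ms=11/8b +115.979ms=3/8b
4) 541.237ms=7/4b +77.32ms=1/4b
Σ=2b of 2 (194bpm 2/4) — PASS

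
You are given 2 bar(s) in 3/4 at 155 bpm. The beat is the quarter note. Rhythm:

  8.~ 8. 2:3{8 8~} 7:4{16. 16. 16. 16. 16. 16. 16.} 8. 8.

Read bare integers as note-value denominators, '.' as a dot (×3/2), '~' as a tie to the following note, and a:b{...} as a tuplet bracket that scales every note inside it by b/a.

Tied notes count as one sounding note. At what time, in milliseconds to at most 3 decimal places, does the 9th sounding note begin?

1. 0.0ms @ 0 + 580.645ms (3/2)
2. 580.645ms @ 3/2 + 290.323ms (3/4)
3. 870.968ms @ 9/4 + 373.272ms (27/28)
4. 1244.24ms @ 45/14 + 82.949ms (3/14)
5. 1327.189ms @ 24/7 + 82.949ms (3/14)
6. 1410.138ms @ 51/14 + 82.949ms (3/14)
7. 1493.088ms @ 27/7 + 82.949ms (3/14)
8. 1576.037ms @ 57/14 + 82.949ms (3/14)
9. 1658.986ms @ 30/7 + 82.949ms (3/14)
10. 1741.935ms @ 9/2 + 290.323ms (3/4)
11. 2032.258ms @ 21/4 + 290.323ms (3/4)

note 9 onset = 30/7b = 1658.986ms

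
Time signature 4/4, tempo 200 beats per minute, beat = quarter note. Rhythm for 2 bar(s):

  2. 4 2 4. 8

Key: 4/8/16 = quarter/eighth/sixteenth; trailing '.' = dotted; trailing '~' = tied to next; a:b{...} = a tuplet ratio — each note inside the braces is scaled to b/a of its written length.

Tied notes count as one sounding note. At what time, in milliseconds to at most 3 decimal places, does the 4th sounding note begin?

1. 0.0ms @ 0 + 900.0ms (3)
2. 900.0ms @ 3 + 300.0ms (1)
3. 1200.0ms @ 4 + 600.0ms (2)
4. 1800.0ms @ 6 + 450.0ms (3/2)
5. 2250.0ms @ 15/2 + 150.0ms (1/2)

note 4 onset = 6b = 1800.0ms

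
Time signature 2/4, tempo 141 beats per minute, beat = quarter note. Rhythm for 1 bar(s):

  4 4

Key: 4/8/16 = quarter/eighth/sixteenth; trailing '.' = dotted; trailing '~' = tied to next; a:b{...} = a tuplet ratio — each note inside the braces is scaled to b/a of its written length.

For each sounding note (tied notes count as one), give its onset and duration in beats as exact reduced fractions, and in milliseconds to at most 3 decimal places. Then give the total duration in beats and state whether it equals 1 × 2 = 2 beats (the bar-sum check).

1) 0.0ms=0b +425.532ms=1b
2) 425.532ms=1b +425.532ms=1b
Σ=2b of 2 (141bpm 2/4) — PASS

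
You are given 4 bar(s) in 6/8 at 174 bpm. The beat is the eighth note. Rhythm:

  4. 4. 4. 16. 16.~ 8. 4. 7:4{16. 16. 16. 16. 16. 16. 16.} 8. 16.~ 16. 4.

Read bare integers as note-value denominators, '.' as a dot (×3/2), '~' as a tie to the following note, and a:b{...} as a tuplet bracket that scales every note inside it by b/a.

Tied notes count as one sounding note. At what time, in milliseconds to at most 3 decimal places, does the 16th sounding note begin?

1. 0.0ms @ 0 + 1034.483ms (3)
2. 1034.483ms @ 3 + 1034.483ms (3)
3. 2068.966ms @ 6 + 1034.483ms (3)
4. 3103.448ms @ 9 + 258.621ms (3/4)
5. 3362.069ms @ 39/4 + 775.862ms (9/4)
6. 4137.931ms @ 12 + 1034.483ms (3)
7. 5172.414ms @ 15 + 147.783ms (3/7)
8. 5320.197ms @ 108/7 + 147.783ms (3/7)
9. 5467.98ms @ 111/7 + 147.783ms (3/7)
10. 5615.764ms @ 114/7 + 147.783ms (3/7)
11. 5763.547ms @ 117/7 + 147.783ms (3/7)
12. 5911.33ms @ 120/7 + 147.783ms (3/7)
13. 6059.113ms @ 123/7 + 147.783ms (3/7)
14. 6206.897ms @ 18 + 517.241ms (3/2)
15. 6724.138ms @ 39/2 + 517.241ms (3/2)
16. 7241.379ms @ 21 + 1034.483ms (3)

note 16 onset = 21b = 7241.379ms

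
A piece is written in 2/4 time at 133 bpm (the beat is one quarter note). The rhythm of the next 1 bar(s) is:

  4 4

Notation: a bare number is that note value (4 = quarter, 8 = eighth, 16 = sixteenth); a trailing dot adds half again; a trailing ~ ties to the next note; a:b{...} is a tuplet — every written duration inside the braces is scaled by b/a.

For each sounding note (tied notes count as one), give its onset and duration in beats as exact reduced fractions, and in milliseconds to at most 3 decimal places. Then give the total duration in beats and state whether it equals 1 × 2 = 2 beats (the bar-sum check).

1) 0.0ms=0b +451.128ms=1b
2) 451.128ms=1b +451.128ms=1b
Σ=2b of 2 (133bpm 2/4) — PASS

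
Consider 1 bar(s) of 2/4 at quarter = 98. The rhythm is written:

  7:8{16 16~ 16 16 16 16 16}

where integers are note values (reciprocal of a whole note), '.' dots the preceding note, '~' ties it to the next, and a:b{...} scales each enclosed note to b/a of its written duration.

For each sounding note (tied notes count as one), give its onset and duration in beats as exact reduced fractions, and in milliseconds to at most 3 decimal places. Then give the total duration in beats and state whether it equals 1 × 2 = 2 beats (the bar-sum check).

1) 0.0ms=0b +174.927ms=2/7b
2) 174.927ms=2/7b +349.854ms=4/7b
3) 524.781ms=6/7b +174.927ms=2/7b
4) 699.708ms=8/7b +174.927ms=2/7b
5) 874.636ms=10/7b +174.927ms=2/7b
6) 1049.563ms=12/7b +174.927ms=2/7b
Σ=2b of 2 (98bpm 2/4) — PASS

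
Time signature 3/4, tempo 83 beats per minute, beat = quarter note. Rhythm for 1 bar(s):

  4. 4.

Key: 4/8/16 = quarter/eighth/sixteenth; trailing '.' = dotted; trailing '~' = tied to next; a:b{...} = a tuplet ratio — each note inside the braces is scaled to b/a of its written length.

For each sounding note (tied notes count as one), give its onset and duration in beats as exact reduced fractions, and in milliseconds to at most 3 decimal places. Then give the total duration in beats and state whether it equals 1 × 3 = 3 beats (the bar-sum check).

1) 0.0ms=0b +1084.337ms=3/2b
2) 1084.337ms=3/2b +1084.337ms=3/2b
Σ=3b of 3 (83bpm 3/4) — PASS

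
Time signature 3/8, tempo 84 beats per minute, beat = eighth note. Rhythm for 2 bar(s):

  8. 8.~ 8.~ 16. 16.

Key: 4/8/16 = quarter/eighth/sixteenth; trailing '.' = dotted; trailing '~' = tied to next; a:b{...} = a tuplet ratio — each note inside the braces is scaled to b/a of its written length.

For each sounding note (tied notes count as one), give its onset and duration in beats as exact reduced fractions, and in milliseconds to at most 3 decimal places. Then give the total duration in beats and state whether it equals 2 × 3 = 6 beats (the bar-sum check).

1) 0.0ms=0b +1071.429ms=3/2b
2) 1071.429ms=3/2b +2678.571ms=15/4b
3) 3750.0ms=21/4b +535.714ms=3/4b
Σ=6b of 6 (84bpm 3/8) — PASS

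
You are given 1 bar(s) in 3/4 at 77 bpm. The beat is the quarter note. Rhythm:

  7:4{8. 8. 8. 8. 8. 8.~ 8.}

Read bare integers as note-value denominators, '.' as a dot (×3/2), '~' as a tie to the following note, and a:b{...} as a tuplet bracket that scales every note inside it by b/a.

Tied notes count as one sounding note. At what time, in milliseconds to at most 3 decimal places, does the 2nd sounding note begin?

1. 0.0ms @ 0 + 333.952ms (3/7)
2. 333.952ms @ 3/7 + 333.952ms (3/7)
3. 667.904ms @ 6/7 + 333.952ms (3/7)
4. 1001.855ms @ 9/7 + 333.952ms (3/7)
5. 1335.807ms @ 12/7 + 333.952ms (3/7)
6. 1669.759ms @ 15/7 + 667.904ms (6/7)

note 2 onset = 3/7b = 333.952ms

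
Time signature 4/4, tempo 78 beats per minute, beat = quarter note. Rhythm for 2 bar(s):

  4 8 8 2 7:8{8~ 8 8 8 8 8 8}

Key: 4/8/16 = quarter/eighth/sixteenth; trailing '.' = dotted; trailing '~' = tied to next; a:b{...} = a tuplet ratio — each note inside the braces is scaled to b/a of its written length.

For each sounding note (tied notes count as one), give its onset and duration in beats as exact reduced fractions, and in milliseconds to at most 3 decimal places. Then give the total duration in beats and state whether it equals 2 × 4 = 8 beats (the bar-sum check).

1) 0.0ms=0b +769.231ms=1b
2) 769.231ms=1b +384.615ms=1/2b
3) 1153.846ms=3/2b +384.615ms=1/2b
4) 1538.462ms=2b +1538.462ms=2b
5) 3076.923ms=4b +879.121ms=8/7b
6) 3956.044ms=36/7b +439.56ms=4/7b
7) 4395.604ms=40/7b +439.56ms=4/7b
8) 4835.165ms=44/7b +439.56ms=4/7b
9) 5274.725ms=48/7b +439.56ms=4/7b
10) 5714.286ms=52/7b +439.56ms=4/7b
Σ=8b of 8 (78bpm 4/4) — PASS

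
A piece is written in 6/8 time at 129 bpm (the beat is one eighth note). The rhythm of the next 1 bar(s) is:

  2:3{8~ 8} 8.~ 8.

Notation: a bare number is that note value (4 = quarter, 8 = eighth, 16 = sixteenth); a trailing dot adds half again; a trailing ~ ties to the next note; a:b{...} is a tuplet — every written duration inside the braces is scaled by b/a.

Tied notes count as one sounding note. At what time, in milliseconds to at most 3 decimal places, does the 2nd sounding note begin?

1. 0.0ms @ 0 + 1395.349ms (3)
2. 1395.349ms @ 3 + 1395.349ms (3)

note 2 onset = 3b = 1395.349ms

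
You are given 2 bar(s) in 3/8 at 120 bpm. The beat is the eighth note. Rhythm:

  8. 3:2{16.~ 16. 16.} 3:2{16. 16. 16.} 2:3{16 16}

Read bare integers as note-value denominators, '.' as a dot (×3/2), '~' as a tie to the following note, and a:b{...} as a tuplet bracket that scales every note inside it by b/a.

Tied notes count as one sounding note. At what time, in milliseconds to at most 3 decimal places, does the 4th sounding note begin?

note 4 onset = 3b = 1500.0ms

1. 0.0ms @ 0 + 750.0ms (3/2)
2. 750.0ms @ 3/2 + 500.0ms (1)
3. 1250.0ms @ 5/2 + 250.0ms (1/2)
4. 1500.0ms @ 3 + 250.0ms (1/2)
5. 1750.0ms @ 7/2 + 250.0ms (1/2)
6. 2000.0ms @ 4 + 250.0ms (1/2)
7. 2250.0ms @ 9/2 + 375.0ms (3/4)
8. 2625.0ms @ 21/4 + 375.0ms (3/4)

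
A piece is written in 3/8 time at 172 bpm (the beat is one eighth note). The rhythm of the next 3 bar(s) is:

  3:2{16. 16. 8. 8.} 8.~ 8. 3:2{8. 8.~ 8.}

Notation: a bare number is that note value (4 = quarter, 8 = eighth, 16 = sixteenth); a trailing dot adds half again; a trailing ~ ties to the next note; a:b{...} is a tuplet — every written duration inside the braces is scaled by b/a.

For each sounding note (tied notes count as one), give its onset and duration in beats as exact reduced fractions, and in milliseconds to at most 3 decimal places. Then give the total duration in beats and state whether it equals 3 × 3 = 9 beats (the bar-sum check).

1) 0.0ms=0b +174.419ms=1/2b
2) 174.419ms=1/2b +174.419ms=1/2b
3) 348.837ms=1b +348.837ms=1b
4) 697.674ms=2b +348.837ms=1b
5) 1046.512ms=3b +1046.512ms=3b
6) 2093.023ms=6b +348.837ms=1b
7) 2441.86ms=7b +697.674ms=2b
Σ=9b of 9 (172bpm 3/8) — PASS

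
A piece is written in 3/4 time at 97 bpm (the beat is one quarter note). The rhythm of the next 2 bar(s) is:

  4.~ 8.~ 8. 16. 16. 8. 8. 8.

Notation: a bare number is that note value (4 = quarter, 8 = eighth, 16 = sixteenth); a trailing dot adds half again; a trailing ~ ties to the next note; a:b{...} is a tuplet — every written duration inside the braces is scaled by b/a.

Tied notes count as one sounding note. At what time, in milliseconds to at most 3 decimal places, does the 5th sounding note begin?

1. 0.0ms @ 0 + 1855.67ms (3)
2. 1855.67ms @ 3 + 231.959ms (3/8)
3. 2087.629ms @ 27/8 + 231.959ms (3/8)
4. 2319.588ms @ 15/4 + 463.918ms (3/4)
5. 2783.505ms @ 9/2 + 463.918ms (3/4)
6. 3247.423ms @ 21/4 + 463.918ms (3/4)

note 5 onset = 9/2b = 2783.505ms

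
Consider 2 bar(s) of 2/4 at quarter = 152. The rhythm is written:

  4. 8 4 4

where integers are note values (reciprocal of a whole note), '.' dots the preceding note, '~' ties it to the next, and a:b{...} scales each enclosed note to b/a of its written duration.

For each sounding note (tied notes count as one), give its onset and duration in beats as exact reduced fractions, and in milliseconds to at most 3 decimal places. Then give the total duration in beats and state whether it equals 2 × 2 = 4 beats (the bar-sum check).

1) 0.0ms=0b +592.105ms=3/2b
2) 592.105ms=3/2b +197.368ms=1/2b
3) 789.474ms=2b +394.737ms=1b
4) 1184.211ms=3b +394.737ms=1b
Σ=4b of 4 (152bpm 2/4) — PASS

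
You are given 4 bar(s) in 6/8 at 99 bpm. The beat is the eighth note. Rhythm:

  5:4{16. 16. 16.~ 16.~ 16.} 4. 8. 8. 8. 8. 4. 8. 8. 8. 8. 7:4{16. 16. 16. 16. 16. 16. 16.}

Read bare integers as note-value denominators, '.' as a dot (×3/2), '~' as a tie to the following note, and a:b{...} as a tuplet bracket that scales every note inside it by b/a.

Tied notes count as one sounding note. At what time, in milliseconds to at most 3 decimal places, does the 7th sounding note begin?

1. 0.0ms @ 0 + 363.636ms (3/5)
2. 363.636ms @ 3/5 + 363.636ms (3/5)
3. 727.273ms @ 6/5 + 1090.909ms (9/5)
4. 1818.182ms @ 3 + 1818.182ms (3)
5. 3636.364ms @ 6 + 909.091ms (3/2)
6. 4545.455ms @ 15/2 + 909.091ms (3/2)
7. 5454.545ms @ 9 + 909.091ms (3/2)
8. 6363.636ms @ 21/2 + 909.091ms (3/2)
9. 7272.727ms @ 12 + 1818.182ms (3)
10. 9090.909ms @ 15 + 909.091ms (3/2)
11. 10000.0ms @ 33/2 + 909.091ms (3/2)
12. 10909.091ms @ 18 + 909.091ms (3/2)
13. 11818.182ms @ 39/2 + 909.091ms (3/2)
14. 12727.273ms @ 21 + 259.74ms (3/7)
15. 12987.013ms @ 150/7 + 259.74ms (3/7)
16. 13246.753ms @ 153/7 + 259.74ms (3/7)
17. 13506.494ms @ 156/7 + 259.74ms (3/7)
18. 13766.234ms @ 159/7 + 259.74ms (3/7)
19. 14025.974ms @ 162/7 + 259.74ms (3/7)
20. 14285.714ms @ 165/7 + 259.74ms (3/7)

note 7 onset = 9b = 5454.545ms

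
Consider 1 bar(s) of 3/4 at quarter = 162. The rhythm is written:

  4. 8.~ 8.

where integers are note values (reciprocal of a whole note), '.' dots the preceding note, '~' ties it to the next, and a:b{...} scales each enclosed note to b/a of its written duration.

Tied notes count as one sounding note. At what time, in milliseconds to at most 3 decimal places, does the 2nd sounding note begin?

1. 0.0ms @ 0 + 555.556ms (3/2)
2. 555.556ms @ 3/2 + 555.556ms (3/2)

note 2 onset = 3/2b = 555.556ms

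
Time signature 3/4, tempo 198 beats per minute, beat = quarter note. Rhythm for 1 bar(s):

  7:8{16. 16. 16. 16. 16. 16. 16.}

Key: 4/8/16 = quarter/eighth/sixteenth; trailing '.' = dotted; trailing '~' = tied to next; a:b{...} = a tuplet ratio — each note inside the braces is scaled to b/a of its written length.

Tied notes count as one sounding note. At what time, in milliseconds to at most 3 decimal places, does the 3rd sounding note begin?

note 3 onset = 6/7b = 259.74ms

1. 0.0ms @ 0 + 129.87ms (3/7)
2. 129.87ms @ 3/7 + 129.87ms (3/7)
3. 259.74ms @ 6/7 + 129.87ms (3/7)
4. 389.61ms @ 9/7 + 129.87ms (3/7)
5. 519.481ms @ 12/7 + 129.87ms (3/7)
6. 649.351ms @ 15/7 + 129.87ms (3/7)
7. 779.221ms @ 18/7 + 129.87ms (3/7)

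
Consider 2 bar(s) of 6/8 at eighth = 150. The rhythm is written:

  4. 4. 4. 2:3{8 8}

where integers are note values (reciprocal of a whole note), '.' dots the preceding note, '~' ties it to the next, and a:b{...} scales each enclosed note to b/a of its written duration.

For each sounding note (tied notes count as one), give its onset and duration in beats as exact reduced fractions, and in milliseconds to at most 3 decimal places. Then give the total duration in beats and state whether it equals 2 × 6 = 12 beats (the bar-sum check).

1) 0.0ms=0b +1200.0ms=3b
2) 1200.0ms=3b +1200.0ms=3b
3) 2400.0ms=6b +1200.0ms=3b
4) 3600.0ms=9b +600.0ms=3/2b
5) 4200.0ms=21/2b +600.0ms=3/2b
Σ=12b of 12 (150bpm 6/8) — PASS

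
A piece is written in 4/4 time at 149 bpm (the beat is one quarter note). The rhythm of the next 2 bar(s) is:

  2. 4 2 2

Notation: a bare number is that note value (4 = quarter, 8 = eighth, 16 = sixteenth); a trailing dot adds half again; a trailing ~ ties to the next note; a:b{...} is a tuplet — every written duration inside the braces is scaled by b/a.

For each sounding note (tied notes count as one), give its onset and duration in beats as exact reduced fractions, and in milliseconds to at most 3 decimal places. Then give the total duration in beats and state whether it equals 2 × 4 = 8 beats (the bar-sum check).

1) 0.0ms=0b +1208.054ms=3b
2) 1208.054ms=3b +402.685ms=1b
3) 1610.738ms=4b +805.369ms=2b
4) 2416.107ms=6b +805.369ms=2b
Σ=8b of 8 (149bpm 4/4) — PASS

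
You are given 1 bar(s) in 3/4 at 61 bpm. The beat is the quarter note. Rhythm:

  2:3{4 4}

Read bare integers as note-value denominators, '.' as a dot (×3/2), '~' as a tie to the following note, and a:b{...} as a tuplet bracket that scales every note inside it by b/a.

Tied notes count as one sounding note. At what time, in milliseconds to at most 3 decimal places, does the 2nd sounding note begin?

1. 0.0ms @ 0 + 1475.41ms (3/2)
2. 1475.41ms @ 3/2 + 1475.41ms (3/2)

note 2 onset = 3/2b = 1475.41ms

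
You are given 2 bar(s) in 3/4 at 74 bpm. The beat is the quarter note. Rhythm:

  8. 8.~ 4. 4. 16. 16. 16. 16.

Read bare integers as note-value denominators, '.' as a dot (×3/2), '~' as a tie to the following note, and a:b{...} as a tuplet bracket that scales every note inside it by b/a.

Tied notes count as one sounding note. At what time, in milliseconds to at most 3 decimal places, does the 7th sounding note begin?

1. 0.0ms @ 0 + 608.108ms (3/4)
2. 608.108ms @ 3/4 + 1824.324ms (9/4)
3. 2432.432ms @ 3 + 1216.216ms (3/2)
4. 3648.649ms @ 9/2 + 304.054ms (3/8)
5. 3952.703ms @ 39/8 + 304.054ms (3/8)
6. 4256.757ms @ 21/4 + 304.054ms (3/8)
7. 4560.811ms @ 45/8 + 304.054ms (3/8)

note 7 onset = 45/8b = 4560.811ms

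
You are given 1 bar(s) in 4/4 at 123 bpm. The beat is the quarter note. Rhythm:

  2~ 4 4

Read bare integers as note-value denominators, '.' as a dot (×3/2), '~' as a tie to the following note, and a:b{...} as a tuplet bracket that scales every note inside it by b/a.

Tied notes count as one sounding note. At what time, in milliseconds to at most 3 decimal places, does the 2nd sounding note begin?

1. 0.0ms @ 0 + 1463.415ms (3)
2. 1463.415ms @ 3 + 487.805ms (1)

note 2 onset = 3b = 1463.415ms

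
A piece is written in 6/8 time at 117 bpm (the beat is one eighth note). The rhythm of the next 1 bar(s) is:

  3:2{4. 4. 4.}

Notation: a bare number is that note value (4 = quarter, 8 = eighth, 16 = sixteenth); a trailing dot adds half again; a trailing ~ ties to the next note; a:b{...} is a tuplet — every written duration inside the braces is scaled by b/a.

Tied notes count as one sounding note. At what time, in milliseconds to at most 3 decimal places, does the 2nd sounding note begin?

note 2 onset = 2b = 1025.641ms

1. 0.0ms @ 0 + 1025.641ms (2)
2. 1025.641ms @ 2 + 1025.641ms (2)
3. 2051.282ms @ 4 + 1025.641ms (2)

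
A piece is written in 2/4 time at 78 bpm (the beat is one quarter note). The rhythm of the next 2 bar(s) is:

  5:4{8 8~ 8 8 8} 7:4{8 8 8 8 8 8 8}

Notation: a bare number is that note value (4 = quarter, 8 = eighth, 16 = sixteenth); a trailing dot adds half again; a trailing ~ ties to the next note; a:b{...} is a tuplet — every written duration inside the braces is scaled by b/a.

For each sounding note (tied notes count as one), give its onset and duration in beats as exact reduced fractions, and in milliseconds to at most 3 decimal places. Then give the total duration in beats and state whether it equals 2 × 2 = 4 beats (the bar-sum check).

1) 0.0ms=0b +307.692ms=2/5b
2) 307.692ms=2/5b +615.385ms=4/5b
3) 923.077ms=6/5b +307.692ms=2/5b
4) 1230.769ms=8/5b +307.692ms=2/5b
5) 1538.462ms=2b +219.78ms=2/7b
6) 1758.242ms=16/7b +219.78ms=2/7b
7) 1978.022ms=18/7b +219.78ms=2/7b
8) 2197.802ms=20/7b +219.78ms=2/7b
9) 2417.582ms=22/7b +219.78ms=2/7b
10) 2637.363ms=24/7b +219.78ms=2/7b
11) 2857.143ms=26/7b +219.78ms=2/7b
Σ=4b of 4 (78bpm 2/4) — PASS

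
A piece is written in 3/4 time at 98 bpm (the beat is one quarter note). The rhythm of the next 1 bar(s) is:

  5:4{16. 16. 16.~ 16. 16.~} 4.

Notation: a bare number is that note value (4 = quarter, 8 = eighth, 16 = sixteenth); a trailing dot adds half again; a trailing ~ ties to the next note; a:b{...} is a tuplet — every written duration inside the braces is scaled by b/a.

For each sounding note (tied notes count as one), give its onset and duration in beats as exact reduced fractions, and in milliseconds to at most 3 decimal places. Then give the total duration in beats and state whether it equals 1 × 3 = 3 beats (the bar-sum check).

1) 0.0ms=0b +183.673ms=3/10b
2) 183.673ms=3/10b +183.673ms=3/10b
3) 367.347ms=3/5b +367.347ms=3/5b
4) 734.694ms=6/5b +1102.041ms=9/5b
Σ=3b of 3 (98bpm 3/4) — PASS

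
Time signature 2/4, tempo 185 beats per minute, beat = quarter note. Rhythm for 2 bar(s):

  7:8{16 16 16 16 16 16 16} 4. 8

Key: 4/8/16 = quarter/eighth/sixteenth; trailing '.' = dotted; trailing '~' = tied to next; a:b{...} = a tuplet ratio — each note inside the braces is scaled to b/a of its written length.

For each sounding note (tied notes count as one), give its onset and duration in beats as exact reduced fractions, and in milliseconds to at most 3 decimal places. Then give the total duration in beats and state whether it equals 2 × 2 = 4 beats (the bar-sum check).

1) 0.0ms=0b +92.664ms=2/7b
2) 92.664ms=2/7b +92.664ms=2/7b
3) 185.328ms=4/7b +92.664ms=2/7b
4) 277.992ms=6/7b +92.664ms=2/7b
5) 370.656ms=8/7b +92.664ms=2/7b
6) 463.32ms=10/7b +92.664ms=2/7b
7) 555.985ms=12/7b +92.664ms=2/7b
8) 648.649ms=2b +486.486ms=3/2b
9) 1135.135ms=7/2b +162.162ms=1/2b
Σ=4b of 4 (185bpm 2/4) — PASS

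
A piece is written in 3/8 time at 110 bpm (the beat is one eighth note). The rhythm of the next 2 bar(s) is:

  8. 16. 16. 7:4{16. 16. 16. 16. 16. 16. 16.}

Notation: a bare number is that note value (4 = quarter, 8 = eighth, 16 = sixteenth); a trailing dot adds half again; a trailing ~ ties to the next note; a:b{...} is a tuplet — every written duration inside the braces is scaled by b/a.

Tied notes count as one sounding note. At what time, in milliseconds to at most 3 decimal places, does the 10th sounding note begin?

note 10 onset = 39/7b = 3038.961ms

1. 0.0ms @ 0 + 818.182ms (3/2)
2. 818.182ms @ 3/2 + 409.091ms (3/4)
3. 1227.273ms @ 9/4 + 409.091ms (3/4)
4. 1636.364ms @ 3 + 233.766ms (3/7)
5. 1870.13ms @ 24/7 + 233.766ms (3/7)
6. 2103.896ms @ 27/7 + 233.766ms (3/7)
7. 2337.662ms @ 30/7 + 233.766ms (3/7)
8. 2571.429ms @ 33/7 + 233.766ms (3/7)
9. 2805.195ms @ 36/7 + 233.766ms (3/7)
10. 3038.961ms @ 39/7 + 233.766ms (3/7)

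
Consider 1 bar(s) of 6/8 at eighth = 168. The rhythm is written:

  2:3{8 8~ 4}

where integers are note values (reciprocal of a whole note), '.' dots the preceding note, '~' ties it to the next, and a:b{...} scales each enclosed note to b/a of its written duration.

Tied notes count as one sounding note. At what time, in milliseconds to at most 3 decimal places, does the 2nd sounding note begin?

note 2 onset = 3/2b = 535.714ms

1. 0.0ms @ 0 + 535.714ms (3/2)
2. 535.714ms @ 3/2 + 1607.143ms (9/2)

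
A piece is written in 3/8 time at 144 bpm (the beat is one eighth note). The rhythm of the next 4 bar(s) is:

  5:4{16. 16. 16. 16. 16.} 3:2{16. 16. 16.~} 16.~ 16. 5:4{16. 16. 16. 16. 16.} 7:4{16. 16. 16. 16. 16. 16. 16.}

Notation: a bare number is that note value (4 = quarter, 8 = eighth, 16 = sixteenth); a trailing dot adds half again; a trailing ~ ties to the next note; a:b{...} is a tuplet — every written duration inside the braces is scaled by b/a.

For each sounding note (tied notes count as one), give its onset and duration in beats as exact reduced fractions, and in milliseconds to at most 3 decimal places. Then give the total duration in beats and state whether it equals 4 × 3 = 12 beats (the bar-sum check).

1) 0.0ms=0b +250.0ms=3/5b
2) 250.0ms=3/5b +250.0ms=3/5b
3) 500.0ms=6/5b +250.0ms=3/5b
4) 750.0ms=9/5b +250.0ms=3/5b
5) 1000.0ms=12/5b +250.0ms=3/5b
6) 1250.0ms=3b +208.333ms=1/2b
7) 1458.333ms=7/2b +208.333ms=1/2b
8) 1666.667ms=4b +833.333ms=2b
9) 2500.0ms=6b +250.0ms=3/5b
10) 2750.0ms=33/5b +250.0ms=3/5b
11) 3000.0ms=36/5b +250.0ms=3/5b
12) 3250.0ms=39/5b +250.0ms=3/5b
13) 3500.0ms=42/5b +250.0ms=3/5b
14) 3750.0ms=9b +178.571ms=3/7b
15) 3928.571ms=66/7b +178.571ms=3/7b
16) 4107.143ms=69/7b +178.571ms=3/7b
17) 4285.714ms=72/7b +178.571ms=3/7b
18) 4464.286ms=75/7b +178.571ms=3/7b
19) 4642.857ms=78/7b +178.571ms=3/7b
20) 4821.429ms=81/7b +178.571ms=3/7b
Σ=12b of 12 (144bpm 3/8) — PASS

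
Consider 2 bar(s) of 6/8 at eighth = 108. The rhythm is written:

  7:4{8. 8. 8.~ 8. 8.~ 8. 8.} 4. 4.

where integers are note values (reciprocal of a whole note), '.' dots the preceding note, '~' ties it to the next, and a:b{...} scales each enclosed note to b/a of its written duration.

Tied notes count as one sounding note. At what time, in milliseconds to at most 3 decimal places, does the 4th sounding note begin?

1. 0.0ms @ 0 + 476.19ms (6/7)
2. 476.19ms @ 6/7 + 476.19ms (6/7)
3. 952.381ms @ 12/7 + 952.381ms (12/7)
4. 1904.762ms @ 24/7 + 952.381ms (12/7)
5. 2857.143ms @ 36/7 + 476.19ms (6/7)
6. 3333.333ms @ 6 + 1666.667ms (3)
7. 5000.0ms @ 9 + 1666.667ms (3)

note 4 onset = 24/7b = 1904.762ms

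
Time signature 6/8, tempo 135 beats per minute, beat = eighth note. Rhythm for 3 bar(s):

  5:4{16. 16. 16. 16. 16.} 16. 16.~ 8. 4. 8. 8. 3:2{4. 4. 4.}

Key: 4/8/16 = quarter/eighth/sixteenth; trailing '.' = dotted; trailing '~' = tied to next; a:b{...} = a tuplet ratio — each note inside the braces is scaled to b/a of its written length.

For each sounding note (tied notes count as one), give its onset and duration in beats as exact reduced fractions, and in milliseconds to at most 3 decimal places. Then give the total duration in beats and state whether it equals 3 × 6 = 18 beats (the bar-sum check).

1) 0.0ms=0b +266.667ms=3/5b
2) 266.667ms=3/5b +266.667ms=3/5b
3) 533.333ms=6/5b +266.667ms=3/5b
4) 800.0ms=9/5b +266.667ms=3/5b
5) 1066.667ms=12/5b +266.667ms=3/5b
6) 1333.333ms=3b +333.333ms=3/4b
7) 1666.667ms=15/4b +1000.0ms=9/4b
8) 2666.667ms=6b +1333.333ms=3b
9) 4000.0ms=9b +666.667ms=3/2b
10) 4666.667ms=21/2b +666.667ms=3/2b
11) 5333.333ms=12b +888.889ms=2b
12) 6222.222ms=14b +888.889ms=2b
13) 7111.111ms=16b +888.889ms=2b
Σ=18b of 18 (135bpm 6/8) — PASS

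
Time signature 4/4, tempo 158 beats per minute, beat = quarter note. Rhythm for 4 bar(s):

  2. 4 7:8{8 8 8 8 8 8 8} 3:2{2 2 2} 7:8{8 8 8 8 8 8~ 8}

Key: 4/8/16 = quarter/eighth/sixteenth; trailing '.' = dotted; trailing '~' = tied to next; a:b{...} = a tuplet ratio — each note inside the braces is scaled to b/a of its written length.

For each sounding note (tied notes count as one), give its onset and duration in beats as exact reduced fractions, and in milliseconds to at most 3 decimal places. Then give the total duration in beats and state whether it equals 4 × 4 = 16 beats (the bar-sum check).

1) 0.0ms=0b +1139.241ms=3b
2) 1139.241ms=3b +379.747ms=1b
3) 1518.987ms=4b +216.998ms=4/7b
4) 1735.986ms=32/7b +216.998ms=4/7b
5) 1952.984ms=36/7b +216.998ms=4/7b
6) 2169.982ms=40/7b +216.998ms=4/7b
7) 2386.98ms=44/7b +216.998ms=4/7b
8) 2603.978ms=48/7b +216.998ms=4/7b
9) 2820.976ms=52/7b +216.998ms=4/7b
10) 3037.975ms=8b +506.329ms=4/3b
11) 3544.304ms=28/3b +506.329ms=4/3b
12) 4050.633ms=32/3b +506.329ms=4/3b
13) 4556.962ms=12b +216.998ms=4/7b
14) 4773.96ms=88/7b +216.998ms=4/7b
15) 4990.958ms=92/7b +216.998ms=4/7b
16) 5207.957ms=96/7b +216.998ms=4/7b
17) 5424.955ms=100/7b +216.998ms=4/7b
18) 5641.953ms=104/7b +433.996ms=8/7b
Σ=16b of 16 (158bpm 4/4) — PASS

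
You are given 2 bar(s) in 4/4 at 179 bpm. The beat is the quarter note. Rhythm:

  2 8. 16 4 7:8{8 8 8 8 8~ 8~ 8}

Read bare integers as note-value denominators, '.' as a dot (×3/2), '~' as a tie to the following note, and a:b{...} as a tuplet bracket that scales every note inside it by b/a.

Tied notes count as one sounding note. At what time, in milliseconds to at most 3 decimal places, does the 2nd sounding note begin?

1. 0.0ms @ 0 + 670.391ms (2)
2. 670.391ms @ 2 + 251.397ms (3/4)
3. 921.788ms @ 11/4 + 83.799ms (1/4)
4. 1005.587ms @ 3 + 335.196ms (1)
5. 1340.782ms @ 4 + 191.54ms (4/7)
6. 1532.322ms @ 32/7 + 191.54ms (4/7)
7. 1723.863ms @ 36/7 + 191.54ms (4/7)
8. 1915.403ms @ 40/7 + 191.54ms (4/7)
9. 2106.943ms @ 44/7 + 574.621ms (12/7)

note 2 onset = 2b = 670.391ms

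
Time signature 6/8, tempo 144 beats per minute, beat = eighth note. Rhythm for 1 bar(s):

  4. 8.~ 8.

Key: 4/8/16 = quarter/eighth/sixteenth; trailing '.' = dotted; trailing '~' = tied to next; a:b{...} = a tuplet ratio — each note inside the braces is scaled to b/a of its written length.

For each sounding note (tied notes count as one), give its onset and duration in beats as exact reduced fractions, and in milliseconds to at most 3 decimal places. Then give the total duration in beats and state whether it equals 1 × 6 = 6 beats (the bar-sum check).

1) 0.0ms=0b +1250.0ms=3b
2) 1250.0ms=3b +1250.0ms=3b
Σ=6b of 6 (144bpm 6/8) — PASS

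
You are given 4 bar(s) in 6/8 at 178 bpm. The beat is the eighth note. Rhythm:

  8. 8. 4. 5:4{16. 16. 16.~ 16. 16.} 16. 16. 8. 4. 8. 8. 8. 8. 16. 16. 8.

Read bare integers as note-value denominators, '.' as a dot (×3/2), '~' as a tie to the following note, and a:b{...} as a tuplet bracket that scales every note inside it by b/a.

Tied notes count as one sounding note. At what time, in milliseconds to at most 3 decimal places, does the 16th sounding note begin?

note 16 onset = 21b = 7078.652ms

1. 0.0ms @ 0 + 505.618ms (3/2)
2. 505.618ms @ 3/2 + 505.618ms (3/2)
3. 1011.236ms @ 3 + 1011.236ms (3)
4. 2022.472ms @ 6 + 202.247ms (3/5)
5. 2224.719ms @ 33/5 + 202.247ms (3/5)
6. 2426.966ms @ 36/5 + 404.494ms (6/5)
7. 2831.461ms @ 42/5 + 202.247ms (3/5)
8. 3033.708ms @ 9 + 252.809ms (3/4)
9. 3286.517ms @ 39/4 + 252.809ms (3/4)
10. 3539.326ms @ 21/2 + 505.618ms (3/2)
11. 4044.944ms @ 12 + 1011.236ms (3)
12. 5056.18ms @ 15 + 505.618ms (3/2)
13. 5561.798ms @ 33/2 + 505.618ms (3/2)
14. 6067.416ms @ 18 + 505.618ms (3/2)
15. 6573.034ms @ 39/2 + 505.618ms (3/2)
16. 7078.652ms @ 21 + 252.809ms (3/4)
17. 7331.461ms @ 87/4 + 252.809ms (3/4)
18. 7584.27ms @ 45/2 + 505.618ms (3/2)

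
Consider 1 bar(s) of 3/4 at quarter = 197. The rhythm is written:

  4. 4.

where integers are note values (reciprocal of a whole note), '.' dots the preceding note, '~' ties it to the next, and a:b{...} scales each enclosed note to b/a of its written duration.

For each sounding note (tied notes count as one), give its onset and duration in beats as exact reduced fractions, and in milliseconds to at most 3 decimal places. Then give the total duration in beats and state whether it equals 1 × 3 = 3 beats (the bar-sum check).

1) 0.0ms=0b +456.853ms=3/2b
2) 456.853ms=3/2b +456.853ms=3/2b
Σ=3b of 3 (197bpm 3/4) — PASS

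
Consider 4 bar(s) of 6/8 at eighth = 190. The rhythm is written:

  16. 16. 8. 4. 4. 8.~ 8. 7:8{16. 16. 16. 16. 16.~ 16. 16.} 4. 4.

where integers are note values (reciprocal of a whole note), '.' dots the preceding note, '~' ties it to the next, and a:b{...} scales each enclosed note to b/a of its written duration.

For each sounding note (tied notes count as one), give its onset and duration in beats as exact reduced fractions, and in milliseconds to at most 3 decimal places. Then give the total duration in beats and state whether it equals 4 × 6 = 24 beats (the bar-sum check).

1) 0.0ms=0b +236.842ms=3/4b
2) 236.842ms=3/4b +236.842ms=3/4b
3) 473.684ms=3/2b +473.684ms=3/2b
4) 947.368ms=3b +947.368ms=3b
5) 1894.737ms=6b +947.368ms=3b
6) 2842.105ms=9b +947.368ms=3b
7) 3789.474ms=12b +270.677ms=6/7b
8) 4060.15ms=90/7b +270.677ms=6/7b
9) 4330.827ms=96/7b +270.677ms=6/7b
10) 4601.504ms=102/7b +270.677ms=6/7b
11) 4872.18ms=108/7b +541.353ms=12/7b
12) 5413.534ms=120/7b +270.677ms=6/7b
13) 5684.211ms=18b +947.368ms=3b
14) 6631.579ms=21b +947.368ms=3b
Σ=24b of 24 (190bpm 6/8) — PASS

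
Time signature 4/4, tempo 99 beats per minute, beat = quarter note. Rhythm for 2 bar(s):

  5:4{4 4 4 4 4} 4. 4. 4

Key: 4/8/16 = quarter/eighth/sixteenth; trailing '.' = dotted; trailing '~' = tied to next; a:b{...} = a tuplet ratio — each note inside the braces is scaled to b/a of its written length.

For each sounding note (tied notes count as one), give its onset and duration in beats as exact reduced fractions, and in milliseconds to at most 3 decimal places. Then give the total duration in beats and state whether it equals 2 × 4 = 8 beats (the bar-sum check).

1) 0.0ms=0b +484.848ms=4/5b
2) 484.848ms=4/5b +484.848ms=4/5b
3) 969.697ms=8/5b +484.848ms=4/5b
4) 1454.545ms=12/5b +484.848ms=4/5b
5) 1939.394ms=16/5b +484.848ms=4/5b
6) 2424.242ms=4b +909.091ms=3/2b
7) 3333.333ms=11/2b +909.091ms=3/2b
8) 4242.424ms=7b +606.061ms=1b
Σ=8b of 8 (99bpm 4/4) — PASS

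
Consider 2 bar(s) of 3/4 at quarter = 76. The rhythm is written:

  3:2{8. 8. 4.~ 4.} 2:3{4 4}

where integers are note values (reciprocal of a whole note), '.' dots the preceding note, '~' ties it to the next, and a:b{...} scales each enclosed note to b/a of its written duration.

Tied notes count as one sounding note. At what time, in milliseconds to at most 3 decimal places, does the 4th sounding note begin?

1. 0.0ms @ 0 + 394.737ms (1/2)
2. 394.737ms @ 1/2 + 394.737ms (1/2)
3. 789.474ms @ 1 + 1578.947ms (2)
4. 2368.421ms @ 3 + 1184.211ms (3/2)
5. 3552.632ms @ 9/2 + 1184.211ms (3/2)

note 4 onset = 3b = 2368.421ms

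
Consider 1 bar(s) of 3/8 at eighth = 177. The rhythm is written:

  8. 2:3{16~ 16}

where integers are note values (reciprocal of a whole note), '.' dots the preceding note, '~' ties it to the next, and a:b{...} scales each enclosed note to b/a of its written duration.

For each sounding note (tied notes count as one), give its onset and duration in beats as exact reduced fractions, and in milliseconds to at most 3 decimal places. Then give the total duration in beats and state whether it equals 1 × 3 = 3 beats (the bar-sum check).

1) 0.0ms=0b +508.475ms=3/2b
2) 508.475ms=3/2b +508.475ms=3/2b
Σ=3b of 3 (177bpm 3/8) — PASS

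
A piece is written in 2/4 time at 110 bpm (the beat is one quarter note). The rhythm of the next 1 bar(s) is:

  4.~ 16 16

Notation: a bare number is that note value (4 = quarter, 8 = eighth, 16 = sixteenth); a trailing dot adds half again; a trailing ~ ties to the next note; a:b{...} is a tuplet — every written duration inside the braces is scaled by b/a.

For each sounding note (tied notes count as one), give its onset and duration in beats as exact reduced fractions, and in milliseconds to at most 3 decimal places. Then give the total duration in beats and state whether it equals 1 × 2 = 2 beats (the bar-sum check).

1) 0.0ms=0b +954.545ms=7/4b
2) 954.545ms=7/4b +136.364ms=1/4b
Σ=2b of 2 (110bpm 2/4) — PASS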